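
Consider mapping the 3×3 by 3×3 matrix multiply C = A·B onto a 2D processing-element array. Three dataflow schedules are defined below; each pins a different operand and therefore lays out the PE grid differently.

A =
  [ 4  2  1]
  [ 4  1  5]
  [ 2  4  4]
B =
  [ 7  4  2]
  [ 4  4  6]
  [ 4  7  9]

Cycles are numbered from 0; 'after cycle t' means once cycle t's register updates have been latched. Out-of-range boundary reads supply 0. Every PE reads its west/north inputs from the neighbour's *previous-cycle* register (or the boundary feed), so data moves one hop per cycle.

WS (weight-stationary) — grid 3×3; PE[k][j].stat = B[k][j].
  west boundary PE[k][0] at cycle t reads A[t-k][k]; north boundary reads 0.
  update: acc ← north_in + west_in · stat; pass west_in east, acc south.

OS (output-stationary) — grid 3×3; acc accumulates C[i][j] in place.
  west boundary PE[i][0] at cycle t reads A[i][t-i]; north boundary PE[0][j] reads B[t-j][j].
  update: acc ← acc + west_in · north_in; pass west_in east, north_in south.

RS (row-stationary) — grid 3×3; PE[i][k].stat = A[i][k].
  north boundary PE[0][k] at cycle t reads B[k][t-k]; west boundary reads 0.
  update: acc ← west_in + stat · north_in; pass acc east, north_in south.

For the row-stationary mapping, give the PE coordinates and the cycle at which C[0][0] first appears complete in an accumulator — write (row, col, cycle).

(row, col, cycle) = (0, 2, 2)

RS: C[0][0] accumulates in PE[0][2]:
  @0  [0,2]  acc 0  |  →0  ↓0
  @1  [0,2]  acc 0  |  →0  ↓0
  @2  [0,2]  acc 40  |  →40  ↓4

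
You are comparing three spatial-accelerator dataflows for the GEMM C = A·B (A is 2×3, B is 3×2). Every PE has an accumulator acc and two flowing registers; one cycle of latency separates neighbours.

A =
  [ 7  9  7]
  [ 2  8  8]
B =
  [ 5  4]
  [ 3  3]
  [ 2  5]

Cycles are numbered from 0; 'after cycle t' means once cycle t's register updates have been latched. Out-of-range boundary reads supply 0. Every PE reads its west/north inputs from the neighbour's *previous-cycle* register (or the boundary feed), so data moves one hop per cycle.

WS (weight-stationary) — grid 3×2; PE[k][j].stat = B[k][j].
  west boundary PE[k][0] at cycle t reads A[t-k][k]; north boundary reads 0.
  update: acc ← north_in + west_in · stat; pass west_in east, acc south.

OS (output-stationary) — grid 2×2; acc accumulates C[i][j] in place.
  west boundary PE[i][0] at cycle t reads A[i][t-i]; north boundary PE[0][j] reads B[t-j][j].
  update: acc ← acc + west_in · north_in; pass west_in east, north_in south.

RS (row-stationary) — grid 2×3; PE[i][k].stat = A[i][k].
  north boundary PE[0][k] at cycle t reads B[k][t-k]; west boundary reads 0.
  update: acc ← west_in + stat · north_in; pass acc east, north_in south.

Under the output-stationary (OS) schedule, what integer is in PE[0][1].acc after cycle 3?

OS 2×2: PE[0][1] cycle-by-cycle (with neighbour feeds):
  after 0 — PE[0][0] acc=35, pass-E 7, pass-S 5
  after 0 — PE[0][1] acc=0, pass-E 0, pass-S 0
  after 1 — PE[0][0] acc=62, pass-E 9, pass-S 3
  after 1 — PE[0][1] acc=28, pass-E 7, pass-S 4
  after 2 — PE[0][0] acc=76, pass-E 7, pass-S 2
  after 2 — PE[0][1] acc=55, pass-E 9, pass-S 3
  after 3 — PE[0][0] acc=76, pass-E 0, pass-S 0
  after 3 — PE[0][1] acc=90, pass-E 7, pass-S 5

PE[0][1].acc = 90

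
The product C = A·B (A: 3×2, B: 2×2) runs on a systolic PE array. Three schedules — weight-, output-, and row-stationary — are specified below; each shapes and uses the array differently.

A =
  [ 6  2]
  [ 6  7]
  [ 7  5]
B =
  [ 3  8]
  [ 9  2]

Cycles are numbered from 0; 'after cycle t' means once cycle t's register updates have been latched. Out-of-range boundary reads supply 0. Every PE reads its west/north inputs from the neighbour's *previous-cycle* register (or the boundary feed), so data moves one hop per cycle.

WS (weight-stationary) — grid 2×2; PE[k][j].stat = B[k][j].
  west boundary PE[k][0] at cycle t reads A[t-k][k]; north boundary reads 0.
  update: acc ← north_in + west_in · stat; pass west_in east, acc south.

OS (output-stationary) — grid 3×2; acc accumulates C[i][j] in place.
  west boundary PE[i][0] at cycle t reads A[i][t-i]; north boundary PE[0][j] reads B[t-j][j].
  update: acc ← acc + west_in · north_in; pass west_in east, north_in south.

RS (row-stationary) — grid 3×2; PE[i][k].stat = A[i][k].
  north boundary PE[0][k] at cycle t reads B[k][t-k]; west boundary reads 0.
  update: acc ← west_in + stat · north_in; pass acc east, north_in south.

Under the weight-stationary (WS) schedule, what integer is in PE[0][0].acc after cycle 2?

Tracing WS — 2×2 array, target PE[0][0]:
  c0 r0c0: 18 / 6 / 18
  c1 r0c0: 18 / 6 / 18
  c2 r0c0: 21 / 7 / 21

PE[0][0].acc = 21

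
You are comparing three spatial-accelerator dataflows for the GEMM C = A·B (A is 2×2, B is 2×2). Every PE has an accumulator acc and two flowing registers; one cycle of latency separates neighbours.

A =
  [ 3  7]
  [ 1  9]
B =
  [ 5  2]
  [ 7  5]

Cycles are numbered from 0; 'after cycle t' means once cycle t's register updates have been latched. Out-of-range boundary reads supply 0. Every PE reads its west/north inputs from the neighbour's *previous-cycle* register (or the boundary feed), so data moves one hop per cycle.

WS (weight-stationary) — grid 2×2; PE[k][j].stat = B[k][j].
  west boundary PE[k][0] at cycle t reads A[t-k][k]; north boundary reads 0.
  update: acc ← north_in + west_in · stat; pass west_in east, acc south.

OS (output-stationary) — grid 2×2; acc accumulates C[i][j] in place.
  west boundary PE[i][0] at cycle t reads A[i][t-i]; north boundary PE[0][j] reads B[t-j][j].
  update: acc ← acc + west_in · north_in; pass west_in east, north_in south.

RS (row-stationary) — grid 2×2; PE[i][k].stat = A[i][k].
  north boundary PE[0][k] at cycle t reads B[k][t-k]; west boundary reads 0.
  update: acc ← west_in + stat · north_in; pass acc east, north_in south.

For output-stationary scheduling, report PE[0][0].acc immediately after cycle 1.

PE[0][0].acc = 64

Tracing OS — 2×2 array, target PE[0][0]:
  step 0 · PE0,0: acc=15; fwd→3 fwd↓5
  step 1 · PE0,0: acc=64; fwd→7 fwd↓7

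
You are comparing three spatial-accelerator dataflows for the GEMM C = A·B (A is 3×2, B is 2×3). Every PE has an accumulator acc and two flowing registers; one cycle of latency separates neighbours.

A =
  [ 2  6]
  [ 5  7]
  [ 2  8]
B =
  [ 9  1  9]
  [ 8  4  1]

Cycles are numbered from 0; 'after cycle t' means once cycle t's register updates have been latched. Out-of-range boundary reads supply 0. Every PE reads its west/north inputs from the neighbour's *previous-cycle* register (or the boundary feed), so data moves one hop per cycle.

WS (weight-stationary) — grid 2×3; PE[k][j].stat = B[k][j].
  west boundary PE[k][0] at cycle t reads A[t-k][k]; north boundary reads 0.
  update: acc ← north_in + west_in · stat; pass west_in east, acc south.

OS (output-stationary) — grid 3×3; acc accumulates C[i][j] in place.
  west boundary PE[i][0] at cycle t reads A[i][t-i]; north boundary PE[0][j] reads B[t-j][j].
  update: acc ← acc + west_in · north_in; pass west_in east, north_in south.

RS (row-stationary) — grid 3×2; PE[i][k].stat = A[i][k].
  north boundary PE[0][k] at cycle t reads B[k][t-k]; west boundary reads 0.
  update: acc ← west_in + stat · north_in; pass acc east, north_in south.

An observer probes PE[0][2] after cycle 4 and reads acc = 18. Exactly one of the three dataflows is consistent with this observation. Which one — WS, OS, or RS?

WS [2×3] PE[0][2] across cycles:
  after 0 — PE[0][2] acc=0, pass-E 0, pass-S 0
  after 1 — PE[0][2] acc=0, pass-E 0, pass-S 0
  after 2 — PE[0][2] acc=18, pass-E 2, pass-S 18
  after 3 — PE[0][2] acc=45, pass-E 5, pass-S 45
  after 4 — PE[0][2] acc=18, pass-E 2, pass-S 18
OS [3×3] PE[0][2] across cycles:
  after 0 — PE[0][2] acc=0, pass-E 0, pass-S 0
  after 1 — PE[0][2] acc=0, pass-E 0, pass-S 0
  after 2 — PE[0][2] acc=18, pass-E 2, pass-S 9
  after 3 — PE[0][2] acc=24, pass-E 6, pass-S 1
  after 4 — PE[0][2] acc=24, pass-E 0, pass-S 0
— RS: 3×2 array has no PE[0][2].

dataflow = WS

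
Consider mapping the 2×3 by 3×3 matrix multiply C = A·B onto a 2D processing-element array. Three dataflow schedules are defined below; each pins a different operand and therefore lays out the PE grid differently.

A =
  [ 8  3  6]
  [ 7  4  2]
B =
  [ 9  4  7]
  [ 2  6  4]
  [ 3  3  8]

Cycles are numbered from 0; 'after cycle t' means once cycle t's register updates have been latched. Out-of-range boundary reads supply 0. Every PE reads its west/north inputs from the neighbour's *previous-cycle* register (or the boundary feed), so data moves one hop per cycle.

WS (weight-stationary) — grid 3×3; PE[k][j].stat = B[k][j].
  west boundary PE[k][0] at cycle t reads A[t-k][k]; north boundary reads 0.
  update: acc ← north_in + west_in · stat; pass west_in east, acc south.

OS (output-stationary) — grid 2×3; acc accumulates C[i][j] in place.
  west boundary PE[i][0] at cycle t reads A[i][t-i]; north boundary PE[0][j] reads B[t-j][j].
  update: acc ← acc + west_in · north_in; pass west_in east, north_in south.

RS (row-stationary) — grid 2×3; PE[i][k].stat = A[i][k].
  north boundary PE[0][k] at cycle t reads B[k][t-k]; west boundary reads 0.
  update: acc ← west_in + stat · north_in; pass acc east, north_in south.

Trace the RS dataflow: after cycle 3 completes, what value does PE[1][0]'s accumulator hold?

RS (2×3). Following PE[1][0] plus its west/north inputs:
  after 0 — PE[0][0] acc=72, pass-E 72, pass-S 9
  after 0 — PE[1][0] acc=0, pass-E 0, pass-S 0
  after 1 — PE[0][0] acc=32, pass-E 32, pass-S 4
  after 1 — PE[1][0] acc=63, pass-E 63, pass-S 9
  after 2 — PE[0][0] acc=56, pass-E 56, pass-S 7
  after 2 — PE[1][0] acc=28, pass-E 28, pass-S 4
  after 3 — PE[0][0] acc=0, pass-E 0, pass-S 0
  after 3 — PE[1][0] acc=49, pass-E 49, pass-S 7

PE[1][0].acc = 49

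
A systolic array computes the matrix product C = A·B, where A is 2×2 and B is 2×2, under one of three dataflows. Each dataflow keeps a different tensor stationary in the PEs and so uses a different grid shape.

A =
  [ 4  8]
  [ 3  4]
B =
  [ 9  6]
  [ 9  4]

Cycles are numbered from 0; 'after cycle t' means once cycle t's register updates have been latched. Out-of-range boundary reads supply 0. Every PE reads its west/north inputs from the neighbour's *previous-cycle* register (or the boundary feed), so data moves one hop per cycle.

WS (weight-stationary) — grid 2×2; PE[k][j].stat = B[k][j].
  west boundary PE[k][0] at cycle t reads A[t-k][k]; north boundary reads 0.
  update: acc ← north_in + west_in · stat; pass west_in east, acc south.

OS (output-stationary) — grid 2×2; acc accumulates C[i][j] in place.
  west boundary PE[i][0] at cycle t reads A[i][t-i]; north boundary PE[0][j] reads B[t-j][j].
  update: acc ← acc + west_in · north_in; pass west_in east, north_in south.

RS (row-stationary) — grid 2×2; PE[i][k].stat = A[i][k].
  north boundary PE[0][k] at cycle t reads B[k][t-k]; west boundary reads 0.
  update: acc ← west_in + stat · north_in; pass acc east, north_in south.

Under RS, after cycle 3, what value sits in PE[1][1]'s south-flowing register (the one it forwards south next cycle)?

register = 4

RS 2×2: PE[1][1] cycle-by-cycle (with neighbour feeds):
  t=0 PE[0][1]: acc=0 h=0 v=0
  t=0 PE[1][0]: acc=0 h=0 v=0
  t=0 PE[1][1]: acc=0 h=0 v=0
  t=1 PE[0][1]: acc=108 h=108 v=9
  t=1 PE[1][0]: acc=27 h=27 v=9
  t=1 PE[1][1]: acc=0 h=0 v=0
  t=2 PE[0][1]: acc=56 h=56 v=4
  t=2 PE[1][0]: acc=18 h=18 v=6
  t=2 PE[1][1]: acc=63 h=63 v=9
  t=3 PE[0][1]: acc=0 h=0 v=0
  t=3 PE[1][0]: acc=0 h=0 v=0
  t=3 PE[1][1]: acc=34 h=34 v=4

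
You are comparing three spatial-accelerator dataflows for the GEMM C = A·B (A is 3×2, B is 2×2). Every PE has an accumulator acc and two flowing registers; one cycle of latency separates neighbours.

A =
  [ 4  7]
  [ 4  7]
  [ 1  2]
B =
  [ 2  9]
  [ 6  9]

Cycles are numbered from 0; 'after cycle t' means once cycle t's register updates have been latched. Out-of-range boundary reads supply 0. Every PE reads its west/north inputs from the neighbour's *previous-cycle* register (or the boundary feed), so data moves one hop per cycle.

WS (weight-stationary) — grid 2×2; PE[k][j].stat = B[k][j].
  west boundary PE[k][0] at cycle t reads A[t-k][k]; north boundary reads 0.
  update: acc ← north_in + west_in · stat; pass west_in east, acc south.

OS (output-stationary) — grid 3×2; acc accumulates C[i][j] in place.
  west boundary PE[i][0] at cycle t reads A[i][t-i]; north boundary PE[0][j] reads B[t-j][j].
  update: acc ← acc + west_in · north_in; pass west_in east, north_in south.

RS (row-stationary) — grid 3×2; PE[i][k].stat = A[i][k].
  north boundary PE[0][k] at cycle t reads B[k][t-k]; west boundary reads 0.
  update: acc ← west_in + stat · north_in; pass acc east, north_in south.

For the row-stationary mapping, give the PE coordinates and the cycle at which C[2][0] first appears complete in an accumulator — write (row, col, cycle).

(row, col, cycle) = (2, 1, 3)

RS — PE[2][1] is where C[2][0] collects:
  0: (2,1).acc=0  regs=<0,0>
  1: (2,1).acc=0  regs=<0,0>
  2: (2,1).acc=0  regs=<0,0>
  3: (2,1).acc=14  regs=<14,6>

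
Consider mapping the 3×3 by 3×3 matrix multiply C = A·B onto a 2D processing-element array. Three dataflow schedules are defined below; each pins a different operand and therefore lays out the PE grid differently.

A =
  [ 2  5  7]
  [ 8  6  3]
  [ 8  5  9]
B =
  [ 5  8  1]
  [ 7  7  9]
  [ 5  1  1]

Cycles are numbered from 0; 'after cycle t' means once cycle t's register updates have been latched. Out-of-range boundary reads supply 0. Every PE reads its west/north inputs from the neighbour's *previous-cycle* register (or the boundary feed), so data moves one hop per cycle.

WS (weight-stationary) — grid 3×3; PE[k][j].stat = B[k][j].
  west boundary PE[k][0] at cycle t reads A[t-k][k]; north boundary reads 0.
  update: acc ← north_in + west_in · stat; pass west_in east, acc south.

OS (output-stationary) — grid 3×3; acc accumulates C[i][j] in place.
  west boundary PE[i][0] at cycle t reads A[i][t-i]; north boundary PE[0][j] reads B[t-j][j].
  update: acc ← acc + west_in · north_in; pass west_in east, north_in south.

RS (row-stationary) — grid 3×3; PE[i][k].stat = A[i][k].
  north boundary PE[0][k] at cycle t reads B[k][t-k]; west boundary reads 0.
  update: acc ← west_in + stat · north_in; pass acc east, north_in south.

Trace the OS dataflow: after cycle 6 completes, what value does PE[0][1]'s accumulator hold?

OS 3×3: PE[0][1] cycle-by-cycle (with neighbour feeds):
  after 0 — PE[0][0] acc=10, pass-E 2, pass-S 5
  after 0 — PE[0][1] acc=0, pass-E 0, pass-S 0
  after 1 — PE[0][0] acc=45, pass-E 5, pass-S 7
  after 1 — PE[0][1] acc=16, pass-E 2, pass-S 8
  after 2 — PE[0][0] acc=80, pass-E 7, pass-S 5
  after 2 — PE[0][1] acc=51, pass-E 5, pass-S 7
  after 3 — PE[0][0] acc=80, pass-E 0, pass-S 0
  after 3 — PE[0][1] acc=58, pass-E 7, pass-S 1
  after 4 — PE[0][0] acc=80, pass-E 0, pass-S 0
  after 4 — PE[0][1] acc=58, pass-E 0, pass-S 0
  after 5 — PE[0][0] acc=80, pass-E 0, pass-S 0
  after 5 — PE[0][1] acc=58, pass-E 0, pass-S 0
  after 6 — PE[0][0] acc=80, pass-E 0, pass-S 0
  after 6 — PE[0][1] acc=58, pass-E 0, pass-S 0

PE[0][1].acc = 58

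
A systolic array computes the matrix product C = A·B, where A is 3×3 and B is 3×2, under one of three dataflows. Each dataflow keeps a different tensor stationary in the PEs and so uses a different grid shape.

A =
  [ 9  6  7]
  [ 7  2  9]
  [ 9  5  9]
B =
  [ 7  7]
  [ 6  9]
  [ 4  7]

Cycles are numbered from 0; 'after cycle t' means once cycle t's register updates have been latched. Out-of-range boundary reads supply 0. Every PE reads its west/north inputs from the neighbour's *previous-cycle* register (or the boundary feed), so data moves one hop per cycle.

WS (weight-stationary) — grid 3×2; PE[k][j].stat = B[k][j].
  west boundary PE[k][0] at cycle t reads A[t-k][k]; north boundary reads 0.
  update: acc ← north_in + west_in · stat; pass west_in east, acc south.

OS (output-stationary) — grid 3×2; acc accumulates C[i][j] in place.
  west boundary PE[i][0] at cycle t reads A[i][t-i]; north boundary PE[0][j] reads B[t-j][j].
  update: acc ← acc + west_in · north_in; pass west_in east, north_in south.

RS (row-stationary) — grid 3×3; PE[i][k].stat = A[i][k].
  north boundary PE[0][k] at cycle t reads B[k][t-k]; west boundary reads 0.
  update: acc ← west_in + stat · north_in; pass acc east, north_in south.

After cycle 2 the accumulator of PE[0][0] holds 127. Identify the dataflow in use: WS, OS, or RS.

dataflow = OS

Under WS (3×2), PE[0][0]:
  t=0 PE[0][0]: acc=63 h=9 v=63
  t=1 PE[0][0]: acc=49 h=7 v=49
  t=2 PE[0][0]: acc=63 h=9 v=63
Under OS (3×2), PE[0][0]:
  t=0 PE[0][0]: acc=63 h=9 v=7
  t=1 PE[0][0]: acc=99 h=6 v=6
  t=2 PE[0][0]: acc=127 h=7 v=4
Under RS (3×3), PE[0][0]:
  t=0 PE[0][0]: acc=63 h=63 v=7
  t=1 PE[0][0]: acc=63 h=63 v=7
  t=2 PE[0][0]: acc=0 h=0 v=0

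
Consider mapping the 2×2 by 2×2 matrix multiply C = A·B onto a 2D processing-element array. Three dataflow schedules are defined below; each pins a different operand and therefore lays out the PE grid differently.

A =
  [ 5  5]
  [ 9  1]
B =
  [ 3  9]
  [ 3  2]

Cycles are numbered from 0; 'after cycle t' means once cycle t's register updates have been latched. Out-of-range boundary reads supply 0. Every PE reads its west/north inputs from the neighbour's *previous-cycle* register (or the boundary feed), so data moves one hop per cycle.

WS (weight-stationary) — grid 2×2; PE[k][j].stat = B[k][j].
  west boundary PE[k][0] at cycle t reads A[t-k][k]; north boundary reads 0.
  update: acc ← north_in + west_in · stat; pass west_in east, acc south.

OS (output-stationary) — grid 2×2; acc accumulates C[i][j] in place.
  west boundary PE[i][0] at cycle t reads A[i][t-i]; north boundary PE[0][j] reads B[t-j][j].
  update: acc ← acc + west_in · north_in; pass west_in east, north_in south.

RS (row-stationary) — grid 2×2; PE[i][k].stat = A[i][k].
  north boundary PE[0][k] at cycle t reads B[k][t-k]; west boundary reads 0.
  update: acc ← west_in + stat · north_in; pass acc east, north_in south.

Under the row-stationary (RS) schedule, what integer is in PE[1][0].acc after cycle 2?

Tracing RS — 2×2 array, target PE[1][0]:
  c0 r0c0: 15 / 15 / 3
  c0 r1c0: 0 / 0 / 0
  c1 r0c0: 45 / 45 / 9
  c1 r1c0: 27 / 27 / 3
  c2 r0c0: 0 / 0 / 0
  c2 r1c0: 81 / 81 / 9

PE[1][0].acc = 81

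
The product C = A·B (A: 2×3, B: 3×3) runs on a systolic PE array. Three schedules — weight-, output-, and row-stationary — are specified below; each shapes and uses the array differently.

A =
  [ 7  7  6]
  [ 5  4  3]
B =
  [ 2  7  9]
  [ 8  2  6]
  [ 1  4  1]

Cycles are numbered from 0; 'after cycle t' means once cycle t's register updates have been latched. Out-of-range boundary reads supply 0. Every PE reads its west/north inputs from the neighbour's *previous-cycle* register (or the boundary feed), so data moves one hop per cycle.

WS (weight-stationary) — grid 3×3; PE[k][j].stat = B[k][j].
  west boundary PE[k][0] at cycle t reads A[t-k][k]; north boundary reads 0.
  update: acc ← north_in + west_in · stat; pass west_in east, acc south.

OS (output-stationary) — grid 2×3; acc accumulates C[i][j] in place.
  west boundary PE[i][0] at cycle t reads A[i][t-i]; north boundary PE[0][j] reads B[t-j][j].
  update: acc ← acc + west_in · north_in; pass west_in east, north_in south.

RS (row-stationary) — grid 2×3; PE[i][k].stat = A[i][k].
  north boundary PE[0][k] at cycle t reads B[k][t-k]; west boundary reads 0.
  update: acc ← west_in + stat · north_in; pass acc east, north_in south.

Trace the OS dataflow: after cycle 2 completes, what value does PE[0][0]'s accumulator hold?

Tracing OS — 2×3 array, target PE[0][0]:
  cycle 0: PE[0][0] → acc 14, east 7, south 2
  cycle 1: PE[0][0] → acc 70, east 7, south 8
  cycle 2: PE[0][0] → acc 76, east 6, south 1

PE[0][0].acc = 76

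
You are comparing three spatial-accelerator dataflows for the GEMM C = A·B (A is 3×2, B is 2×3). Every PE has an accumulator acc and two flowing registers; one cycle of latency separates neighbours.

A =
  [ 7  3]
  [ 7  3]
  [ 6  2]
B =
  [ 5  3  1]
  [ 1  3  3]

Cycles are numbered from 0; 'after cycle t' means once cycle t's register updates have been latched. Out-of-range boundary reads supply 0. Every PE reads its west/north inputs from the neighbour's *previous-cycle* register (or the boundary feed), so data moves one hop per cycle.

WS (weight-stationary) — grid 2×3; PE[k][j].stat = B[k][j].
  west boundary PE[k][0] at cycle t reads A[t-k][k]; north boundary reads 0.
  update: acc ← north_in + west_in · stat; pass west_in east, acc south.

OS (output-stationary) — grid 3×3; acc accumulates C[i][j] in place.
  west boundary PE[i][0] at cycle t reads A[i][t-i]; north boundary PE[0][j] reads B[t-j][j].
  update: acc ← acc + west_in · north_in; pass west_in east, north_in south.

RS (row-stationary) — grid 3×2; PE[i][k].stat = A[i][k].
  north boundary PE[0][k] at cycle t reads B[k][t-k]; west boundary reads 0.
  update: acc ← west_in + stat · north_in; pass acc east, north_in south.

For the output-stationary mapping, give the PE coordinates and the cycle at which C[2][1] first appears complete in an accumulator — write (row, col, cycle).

(row, col, cycle) = (2, 1, 4)

OS — PE[2][1] is where C[2][1] collects:
  step 0 · PE2,1: acc=0; fwd→0 fwd↓0
  step 1 · PE2,1: acc=0; fwd→0 fwd↓0
  step 2 · PE2,1: acc=0; fwd→0 fwd↓0
  step 3 · PE2,1: acc=18; fwd→6 fwd↓3
  step 4 · PE2,1: acc=24; fwd→2 fwd↓3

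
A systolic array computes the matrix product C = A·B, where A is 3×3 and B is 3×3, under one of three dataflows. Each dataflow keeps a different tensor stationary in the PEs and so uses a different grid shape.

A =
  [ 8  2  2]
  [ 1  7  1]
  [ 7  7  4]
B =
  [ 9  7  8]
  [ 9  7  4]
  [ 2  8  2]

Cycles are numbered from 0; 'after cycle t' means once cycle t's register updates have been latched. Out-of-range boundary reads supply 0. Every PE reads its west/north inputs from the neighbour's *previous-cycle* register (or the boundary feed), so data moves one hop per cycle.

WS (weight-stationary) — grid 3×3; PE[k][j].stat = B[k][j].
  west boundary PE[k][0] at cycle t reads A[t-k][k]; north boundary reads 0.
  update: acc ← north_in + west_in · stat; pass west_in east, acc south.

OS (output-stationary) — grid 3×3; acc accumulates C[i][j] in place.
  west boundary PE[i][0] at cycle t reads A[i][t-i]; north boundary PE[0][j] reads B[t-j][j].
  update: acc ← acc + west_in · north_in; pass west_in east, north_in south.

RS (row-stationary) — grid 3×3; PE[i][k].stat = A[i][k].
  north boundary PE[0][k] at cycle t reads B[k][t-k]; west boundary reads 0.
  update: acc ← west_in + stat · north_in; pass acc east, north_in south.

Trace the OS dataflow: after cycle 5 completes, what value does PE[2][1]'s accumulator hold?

PE[2][1].acc = 130

OS (3×3). Following PE[2][1] plus its west/north inputs:
  [0] (1,1) acc=0 (h:0 v:0)
  [0] (2,0) acc=0 (h:0 v:0)
  [0] (2,1) acc=0 (h:0 v:0)
  [1] (1,1) acc=0 (h:0 v:0)
  [1] (2,0) acc=0 (h:0 v:0)
  [1] (2,1) acc=0 (h:0 v:0)
  [2] (1,1) acc=7 (h:1 v:7)
  [2] (2,0) acc=63 (h:7 v:9)
  [2] (2,1) acc=0 (h:0 v:0)
  [3] (1,1) acc=56 (h:7 v:7)
  [3] (2,0) acc=126 (h:7 v:9)
  [3] (2,1) acc=49 (h:7 v:7)
  [4] (1,1) acc=64 (h:1 v:8)
  [4] (2,0) acc=134 (h:4 v:2)
  [4] (2,1) acc=98 (h:7 v:7)
  [5] (1,1) acc=64 (h:0 v:0)
  [5] (2,0) acc=134 (h:0 v:0)
  [5] (2,1) acc=130 (h:4 v:8)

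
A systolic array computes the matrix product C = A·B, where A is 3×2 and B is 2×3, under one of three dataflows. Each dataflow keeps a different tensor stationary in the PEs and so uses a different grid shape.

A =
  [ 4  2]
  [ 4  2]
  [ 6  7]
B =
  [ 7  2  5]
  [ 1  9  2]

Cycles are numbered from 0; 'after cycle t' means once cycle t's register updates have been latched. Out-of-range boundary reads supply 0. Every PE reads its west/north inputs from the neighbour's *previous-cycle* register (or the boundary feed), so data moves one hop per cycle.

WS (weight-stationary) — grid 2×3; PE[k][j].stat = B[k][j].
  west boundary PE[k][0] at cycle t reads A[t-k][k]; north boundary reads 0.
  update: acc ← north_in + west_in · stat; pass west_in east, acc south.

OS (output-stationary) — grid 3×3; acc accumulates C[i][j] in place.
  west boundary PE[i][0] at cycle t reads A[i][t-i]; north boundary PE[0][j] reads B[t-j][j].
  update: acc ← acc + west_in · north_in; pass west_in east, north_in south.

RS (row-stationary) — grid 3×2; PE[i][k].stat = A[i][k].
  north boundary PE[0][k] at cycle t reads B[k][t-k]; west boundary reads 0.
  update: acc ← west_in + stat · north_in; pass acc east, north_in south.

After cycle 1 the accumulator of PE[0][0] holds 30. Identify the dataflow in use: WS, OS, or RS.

WS (2×3 grid), PE[0][0]:
  [0] (0,0) acc=28 (h:4 v:28)
  [1] (0,0) acc=28 (h:4 v:28)
OS (3×3 grid), PE[0][0]:
  [0] (0,0) acc=28 (h:4 v:7)
  [1] (0,0) acc=30 (h:2 v:1)
RS (3×2 grid), PE[0][0]:
  [0] (0,0) acc=28 (h:28 v:7)
  [1] (0,0) acc=8 (h:8 v:2)

dataflow = OS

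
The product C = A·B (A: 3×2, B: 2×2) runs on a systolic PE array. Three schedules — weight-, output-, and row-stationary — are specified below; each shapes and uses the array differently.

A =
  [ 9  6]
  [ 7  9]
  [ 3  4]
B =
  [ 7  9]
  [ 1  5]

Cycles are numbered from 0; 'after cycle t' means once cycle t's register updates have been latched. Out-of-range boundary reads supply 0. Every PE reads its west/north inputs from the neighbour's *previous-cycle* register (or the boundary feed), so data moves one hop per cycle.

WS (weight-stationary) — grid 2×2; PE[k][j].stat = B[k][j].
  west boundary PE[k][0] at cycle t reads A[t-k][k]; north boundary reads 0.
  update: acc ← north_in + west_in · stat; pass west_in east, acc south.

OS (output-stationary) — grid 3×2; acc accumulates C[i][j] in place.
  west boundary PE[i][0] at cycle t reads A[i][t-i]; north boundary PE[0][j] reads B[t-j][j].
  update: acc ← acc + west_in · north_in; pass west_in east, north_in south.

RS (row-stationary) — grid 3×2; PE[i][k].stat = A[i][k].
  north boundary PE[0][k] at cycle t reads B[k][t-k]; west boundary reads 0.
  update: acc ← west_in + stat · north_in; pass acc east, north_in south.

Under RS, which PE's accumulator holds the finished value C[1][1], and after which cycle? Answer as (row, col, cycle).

RS — PE[1][1] is where C[1][1] collects:
  cycle 0: PE[1][1] → acc 0, east 0, south 0
  cycle 1: PE[1][1] → acc 0, east 0, south 0
  cycle 2: PE[1][1] → acc 58, east 58, south 1
  cycle 3: PE[1][1] → acc 108, east 108, south 5

(row, col, cycle) = (1, 1, 3)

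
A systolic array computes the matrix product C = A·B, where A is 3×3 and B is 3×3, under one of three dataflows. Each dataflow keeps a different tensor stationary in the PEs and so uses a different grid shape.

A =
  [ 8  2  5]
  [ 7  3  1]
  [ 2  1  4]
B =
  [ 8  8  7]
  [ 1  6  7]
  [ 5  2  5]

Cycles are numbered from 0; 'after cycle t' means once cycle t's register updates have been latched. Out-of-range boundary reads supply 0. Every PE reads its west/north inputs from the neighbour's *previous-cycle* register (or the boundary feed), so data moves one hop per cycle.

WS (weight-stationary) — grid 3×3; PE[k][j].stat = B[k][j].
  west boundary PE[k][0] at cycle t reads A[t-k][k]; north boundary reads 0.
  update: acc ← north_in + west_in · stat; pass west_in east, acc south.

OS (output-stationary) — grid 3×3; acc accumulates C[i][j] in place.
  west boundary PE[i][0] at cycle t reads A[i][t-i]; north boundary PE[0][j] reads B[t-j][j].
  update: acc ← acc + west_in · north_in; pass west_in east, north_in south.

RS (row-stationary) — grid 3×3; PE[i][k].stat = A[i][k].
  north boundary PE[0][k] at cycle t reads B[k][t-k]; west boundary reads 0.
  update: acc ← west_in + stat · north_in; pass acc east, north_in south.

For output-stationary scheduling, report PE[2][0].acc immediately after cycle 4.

PE[2][0].acc = 37

OS on a 3×3 grid — tracing PE[2][0] and its feeders:
  after 0 — PE[1][0] acc=0, pass-E 0, pass-S 0
  after 0 — PE[2][0] acc=0, pass-E 0, pass-S 0
  after 1 — PE[1][0] acc=56, pass-E 7, pass-S 8
  after 1 — PE[2][0] acc=0, pass-E 0, pass-S 0
  after 2 — PE[1][0] acc=59, pass-E 3, pass-S 1
  after 2 — PE[2][0] acc=16, pass-E 2, pass-S 8
  after 3 — PE[1][0] acc=64, pass-E 1, pass-S 5
  after 3 — PE[2][0] acc=17, pass-E 1, pass-S 1
  after 4 — PE[1][0] acc=64, pass-E 0, pass-S 0
  after 4 — PE[2][0] acc=37, pass-E 4, pass-S 5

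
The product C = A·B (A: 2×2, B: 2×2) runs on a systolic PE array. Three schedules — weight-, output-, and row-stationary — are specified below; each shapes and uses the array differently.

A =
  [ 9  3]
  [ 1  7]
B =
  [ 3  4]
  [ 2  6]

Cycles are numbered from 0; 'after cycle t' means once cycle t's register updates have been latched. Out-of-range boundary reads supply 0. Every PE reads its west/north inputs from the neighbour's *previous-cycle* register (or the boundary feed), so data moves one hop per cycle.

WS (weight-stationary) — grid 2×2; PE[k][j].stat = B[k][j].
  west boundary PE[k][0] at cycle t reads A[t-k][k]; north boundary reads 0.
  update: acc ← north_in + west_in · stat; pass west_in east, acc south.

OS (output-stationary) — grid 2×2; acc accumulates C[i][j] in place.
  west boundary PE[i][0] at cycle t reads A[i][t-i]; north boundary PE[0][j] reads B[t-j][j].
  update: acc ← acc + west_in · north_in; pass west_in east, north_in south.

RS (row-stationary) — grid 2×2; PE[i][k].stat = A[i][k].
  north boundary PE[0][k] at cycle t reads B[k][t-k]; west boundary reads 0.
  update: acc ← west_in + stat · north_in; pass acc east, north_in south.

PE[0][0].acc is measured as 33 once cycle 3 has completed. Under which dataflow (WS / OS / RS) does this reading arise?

dataflow = OS

Under WS (2×2), PE[0][0]:
  c0 r0c0: 27 / 9 / 27
  c1 r0c0: 3 / 1 / 3
  c2 r0c0: 0 / 0 / 0
  c3 r0c0: 0 / 0 / 0
Under OS (2×2), PE[0][0]:
  c0 r0c0: 27 / 9 / 3
  c1 r0c0: 33 / 3 / 2
  c2 r0c0: 33 / 0 / 0
  c3 r0c0: 33 / 0 / 0
Under RS (2×2), PE[0][0]:
  c0 r0c0: 27 / 27 / 3
  c1 r0c0: 36 / 36 / 4
  c2 r0c0: 0 / 0 / 0
  c3 r0c0: 0 / 0 / 0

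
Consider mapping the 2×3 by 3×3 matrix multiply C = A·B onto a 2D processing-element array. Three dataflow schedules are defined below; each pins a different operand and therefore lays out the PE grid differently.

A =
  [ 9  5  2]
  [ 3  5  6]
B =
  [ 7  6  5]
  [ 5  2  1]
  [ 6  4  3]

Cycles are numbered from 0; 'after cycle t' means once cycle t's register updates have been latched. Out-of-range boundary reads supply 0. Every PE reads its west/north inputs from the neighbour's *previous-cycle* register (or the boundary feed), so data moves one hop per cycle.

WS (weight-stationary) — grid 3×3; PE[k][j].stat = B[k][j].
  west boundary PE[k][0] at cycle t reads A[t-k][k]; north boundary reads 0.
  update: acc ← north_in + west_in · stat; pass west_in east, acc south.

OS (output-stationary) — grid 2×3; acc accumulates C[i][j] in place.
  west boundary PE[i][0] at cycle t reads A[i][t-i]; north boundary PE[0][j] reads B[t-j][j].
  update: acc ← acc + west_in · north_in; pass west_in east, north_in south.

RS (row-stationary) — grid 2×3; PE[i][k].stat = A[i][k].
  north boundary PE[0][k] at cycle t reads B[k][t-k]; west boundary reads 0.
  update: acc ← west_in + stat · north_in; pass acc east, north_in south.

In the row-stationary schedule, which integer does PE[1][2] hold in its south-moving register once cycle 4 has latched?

Tracing RS — 2×3 array, target PE[1][2]:
  cycle 0: PE[0][2] → acc 0, east 0, south 0
  cycle 0: PE[1][1] → acc 0, east 0, south 0
  cycle 0: PE[1][2] → acc 0, east 0, south 0
  cycle 1: PE[0][2] → acc 0, east 0, south 0
  cycle 1: PE[1][1] → acc 0, east 0, south 0
  cycle 1: PE[1][2] → acc 0, east 0, south 0
  cycle 2: PE[0][2] → acc 100, east 100, south 6
  cycle 2: PE[1][1] → acc 46, east 46, south 5
  cycle 2: PE[1][2] → acc 0, east 0, south 0
  cycle 3: PE[0][2] → acc 72, east 72, south 4
  cycle 3: PE[1][1] → acc 28, east 28, south 2
  cycle 3: PE[1][2] → acc 82, east 82, south 6
  cycle 4: PE[0][2] → acc 56, east 56, south 3
  cycle 4: PE[1][1] → acc 20, east 20, south 1
  cycle 4: PE[1][2] → acc 52, east 52, south 4

register = 4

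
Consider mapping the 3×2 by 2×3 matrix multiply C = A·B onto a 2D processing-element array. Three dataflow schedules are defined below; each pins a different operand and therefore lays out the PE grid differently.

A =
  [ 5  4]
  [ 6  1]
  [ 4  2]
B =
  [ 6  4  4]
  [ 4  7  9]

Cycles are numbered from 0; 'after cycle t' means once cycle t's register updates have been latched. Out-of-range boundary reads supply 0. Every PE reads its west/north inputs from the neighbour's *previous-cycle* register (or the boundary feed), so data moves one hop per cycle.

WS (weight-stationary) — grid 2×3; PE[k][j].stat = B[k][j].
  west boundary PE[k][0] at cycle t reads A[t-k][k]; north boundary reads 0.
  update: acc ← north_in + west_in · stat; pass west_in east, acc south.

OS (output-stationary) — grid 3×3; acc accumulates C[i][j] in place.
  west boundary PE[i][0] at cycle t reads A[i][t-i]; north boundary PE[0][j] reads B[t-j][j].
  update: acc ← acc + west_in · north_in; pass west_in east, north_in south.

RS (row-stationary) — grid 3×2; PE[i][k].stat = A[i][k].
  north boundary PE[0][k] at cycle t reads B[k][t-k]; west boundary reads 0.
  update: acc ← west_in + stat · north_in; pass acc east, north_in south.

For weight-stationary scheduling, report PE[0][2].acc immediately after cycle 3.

WS on a 2×3 grid — tracing PE[0][2] and its feeders:
  @0  [0,1]  acc 0  |  →0  ↓0
  @0  [0,2]  acc 0  |  →0  ↓0
  @1  [0,1]  acc 20  |  →5  ↓20
  @1  [0,2]  acc 0  |  →0  ↓0
  @2  [0,1]  acc 24  |  →6  ↓24
  @2  [0,2]  acc 20  |  →5  ↓20
  @3  [0,1]  acc 16  |  →4  ↓16
  @3  [0,2]  acc 24  |  →6  ↓24

PE[0][2].acc = 24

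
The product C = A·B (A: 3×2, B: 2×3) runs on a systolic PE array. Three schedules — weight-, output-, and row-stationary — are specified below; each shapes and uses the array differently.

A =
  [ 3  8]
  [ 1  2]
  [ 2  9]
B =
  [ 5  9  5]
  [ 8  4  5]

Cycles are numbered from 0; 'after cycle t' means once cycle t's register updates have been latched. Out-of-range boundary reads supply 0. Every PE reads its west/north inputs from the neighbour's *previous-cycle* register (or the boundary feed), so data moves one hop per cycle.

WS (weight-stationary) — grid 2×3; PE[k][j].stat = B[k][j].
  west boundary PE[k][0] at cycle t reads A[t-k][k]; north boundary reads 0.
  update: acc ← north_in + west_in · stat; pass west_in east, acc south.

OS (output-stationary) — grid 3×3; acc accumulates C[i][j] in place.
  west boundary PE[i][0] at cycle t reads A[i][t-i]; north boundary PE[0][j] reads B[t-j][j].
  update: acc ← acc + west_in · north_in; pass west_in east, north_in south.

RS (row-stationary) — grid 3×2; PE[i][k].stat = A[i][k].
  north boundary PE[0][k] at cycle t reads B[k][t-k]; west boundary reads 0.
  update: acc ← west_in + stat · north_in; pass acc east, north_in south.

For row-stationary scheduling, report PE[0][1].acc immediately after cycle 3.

RS 3×2: PE[0][1] cycle-by-cycle (with neighbour feeds):
  @0  [0,0]  acc 15  |  →15  ↓5
  @0  [0,1]  acc 0  |  →0  ↓0
  @1  [0,0]  acc 27  |  →27  ↓9
  @1  [0,1]  acc 79  |  →79  ↓8
  @2  [0,0]  acc 15  |  →15  ↓5
  @2  [0,1]  acc 59  |  →59  ↓4
  @3  [0,0]  acc 0  |  →0  ↓0
  @3  [0,1]  acc 55  |  →55  ↓5

PE[0][1].acc = 55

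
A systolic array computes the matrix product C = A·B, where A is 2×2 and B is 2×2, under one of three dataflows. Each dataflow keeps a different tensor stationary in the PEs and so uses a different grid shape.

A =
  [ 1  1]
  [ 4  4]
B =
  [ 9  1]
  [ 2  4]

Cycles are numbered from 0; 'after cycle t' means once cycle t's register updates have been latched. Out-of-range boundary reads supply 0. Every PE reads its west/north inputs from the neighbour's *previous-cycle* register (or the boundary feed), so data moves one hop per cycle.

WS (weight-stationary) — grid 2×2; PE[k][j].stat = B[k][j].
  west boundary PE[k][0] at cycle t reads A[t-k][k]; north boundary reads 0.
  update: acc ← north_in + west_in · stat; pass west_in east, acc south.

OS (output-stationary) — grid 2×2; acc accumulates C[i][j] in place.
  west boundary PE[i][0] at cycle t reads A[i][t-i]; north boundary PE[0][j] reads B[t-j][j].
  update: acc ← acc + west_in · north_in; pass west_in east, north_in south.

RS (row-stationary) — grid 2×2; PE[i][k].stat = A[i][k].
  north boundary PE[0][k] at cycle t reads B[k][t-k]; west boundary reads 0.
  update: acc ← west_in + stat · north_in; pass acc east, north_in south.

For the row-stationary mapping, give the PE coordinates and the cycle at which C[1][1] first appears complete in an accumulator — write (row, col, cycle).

RS: C[1][1] accumulates in PE[1][1]:
  0: (1,1).acc=0  regs=<0,0>
  1: (1,1).acc=0  regs=<0,0>
  2: (1,1).acc=44  regs=<44,2>
  3: (1,1).acc=20  regs=<20,4>

(row, col, cycle) = (1, 1, 3)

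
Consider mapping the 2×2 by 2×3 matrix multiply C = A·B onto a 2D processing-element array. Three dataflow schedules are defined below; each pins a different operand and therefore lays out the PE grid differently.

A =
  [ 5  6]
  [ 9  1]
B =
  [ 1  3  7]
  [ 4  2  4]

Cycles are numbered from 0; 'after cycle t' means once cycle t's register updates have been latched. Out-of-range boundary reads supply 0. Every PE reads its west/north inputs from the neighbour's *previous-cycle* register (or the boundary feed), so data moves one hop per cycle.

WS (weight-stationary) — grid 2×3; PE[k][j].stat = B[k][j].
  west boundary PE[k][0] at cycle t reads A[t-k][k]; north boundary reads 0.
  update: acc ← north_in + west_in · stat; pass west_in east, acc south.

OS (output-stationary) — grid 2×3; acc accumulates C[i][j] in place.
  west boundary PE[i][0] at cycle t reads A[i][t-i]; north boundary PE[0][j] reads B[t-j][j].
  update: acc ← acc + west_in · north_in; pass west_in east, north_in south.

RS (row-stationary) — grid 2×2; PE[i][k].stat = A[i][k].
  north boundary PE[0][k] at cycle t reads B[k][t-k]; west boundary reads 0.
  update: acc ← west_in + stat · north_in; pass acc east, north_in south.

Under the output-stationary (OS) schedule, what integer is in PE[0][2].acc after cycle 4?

PE[0][2].acc = 59

OS (2×3). Following PE[0][2] plus its west/north inputs:
  c0 r0c1: 0 / 0 / 0
  c0 r0c2: 0 / 0 / 0
  c1 r0c1: 15 / 5 / 3
  c1 r0c2: 0 / 0 / 0
  c2 r0c1: 27 / 6 / 2
  c2 r0c2: 35 / 5 / 7
  c3 r0c1: 27 / 0 / 0
  c3 r0c2: 59 / 6 / 4
  c4 r0c1: 27 / 0 / 0
  c4 r0c2: 59 / 0 / 0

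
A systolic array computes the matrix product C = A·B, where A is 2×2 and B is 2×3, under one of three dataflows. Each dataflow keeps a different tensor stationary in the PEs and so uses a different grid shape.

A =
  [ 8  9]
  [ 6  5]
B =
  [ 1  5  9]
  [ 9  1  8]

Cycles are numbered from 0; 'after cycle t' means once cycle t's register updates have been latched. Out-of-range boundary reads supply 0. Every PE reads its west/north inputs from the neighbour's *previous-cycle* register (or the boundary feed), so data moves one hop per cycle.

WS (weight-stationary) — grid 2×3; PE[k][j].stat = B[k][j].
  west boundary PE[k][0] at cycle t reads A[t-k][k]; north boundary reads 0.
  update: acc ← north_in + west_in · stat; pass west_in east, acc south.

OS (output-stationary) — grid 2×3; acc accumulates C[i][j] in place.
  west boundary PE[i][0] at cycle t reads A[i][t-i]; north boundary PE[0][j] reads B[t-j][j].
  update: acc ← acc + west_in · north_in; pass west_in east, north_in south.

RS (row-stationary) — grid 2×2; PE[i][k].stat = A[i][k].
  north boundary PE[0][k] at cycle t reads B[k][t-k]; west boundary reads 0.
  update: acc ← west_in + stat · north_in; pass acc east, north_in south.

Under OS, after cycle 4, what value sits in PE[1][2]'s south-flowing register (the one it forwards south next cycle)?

register = 8

OS 2×3: PE[1][2] cycle-by-cycle (with neighbour feeds):
  0: (0,2).acc=0  regs=<0,0>
  0: (1,1).acc=0  regs=<0,0>
  0: (1,2).acc=0  regs=<0,0>
  1: (0,2).acc=0  regs=<0,0>
  1: (1,1).acc=0  regs=<0,0>
  1: (1,2).acc=0  regs=<0,0>
  2: (0,2).acc=72  regs=<8,9>
  2: (1,1).acc=30  regs=<6,5>
  2: (1,2).acc=0  regs=<0,0>
  3: (0,2).acc=144  regs=<9,8>
  3: (1,1).acc=35  regs=<5,1>
  3: (1,2).acc=54  regs=<6,9>
  4: (0,2).acc=144  regs=<0,0>
  4: (1,1).acc=35  regs=<0,0>
  4: (1,2).acc=94  regs=<5,8>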